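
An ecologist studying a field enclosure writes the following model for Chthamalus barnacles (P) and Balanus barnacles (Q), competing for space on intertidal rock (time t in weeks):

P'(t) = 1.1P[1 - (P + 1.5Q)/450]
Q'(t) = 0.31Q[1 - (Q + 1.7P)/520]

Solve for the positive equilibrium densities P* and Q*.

Setting both brackets to zero gives the nullclines P + 1.5Q = 450 and 1.7P + Q = 520.
Substituting Q = 520 - 1.7P into the first: P(1 - 1.5·1.7) = 450 - 1.5·520.
So P* = -330/-1.55 = 213, and then Q* = 520 - 1.7·213 = 158.

P* ≈ 213, Q* ≈ 158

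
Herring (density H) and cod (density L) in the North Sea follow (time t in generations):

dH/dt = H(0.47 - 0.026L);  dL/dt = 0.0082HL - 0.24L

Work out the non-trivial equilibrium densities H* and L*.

H* ≈ 29.3, L* ≈ 18.1

Set dL/dt = 0 with L > 0: 0.0082H - 0.24 = 0, so H* = 0.24/0.0082 = 29.3.
Set dH/dt = 0 with H > 0: 0.47 - 0.026L = 0, so L* = 0.47/0.026 = 18.1.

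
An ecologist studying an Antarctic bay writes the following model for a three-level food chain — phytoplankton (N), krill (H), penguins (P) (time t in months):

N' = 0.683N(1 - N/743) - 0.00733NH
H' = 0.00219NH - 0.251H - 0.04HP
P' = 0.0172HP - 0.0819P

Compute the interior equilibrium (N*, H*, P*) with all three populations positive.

N* ≈ 705, H* ≈ 4.76, P* ≈ 32.3

From dP/dt = 0: 0.0172H* = 0.0819, so H* = 4.76.
From dN/dt = 0: 0.683(1 - N*/743) = 0.00733·4.76, giving N* = 743·(1 - 0.0511) = 705.
From dH/dt = 0: 0.00219·705 - 0.251 = 0.04P*, so P* = 1.29/0.04 = 32.3.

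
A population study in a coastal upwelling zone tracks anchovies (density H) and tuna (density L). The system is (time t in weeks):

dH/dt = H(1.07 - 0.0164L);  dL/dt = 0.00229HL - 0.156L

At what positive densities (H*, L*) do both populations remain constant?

H* ≈ 68.1, L* ≈ 65.2

Set dL/dt = 0 with L > 0: 0.00229H - 0.156 = 0, so H* = 0.156/0.00229 = 68.1.
Set dH/dt = 0 with H > 0: 1.07 - 0.0164L = 0, so L* = 1.07/0.0164 = 65.2.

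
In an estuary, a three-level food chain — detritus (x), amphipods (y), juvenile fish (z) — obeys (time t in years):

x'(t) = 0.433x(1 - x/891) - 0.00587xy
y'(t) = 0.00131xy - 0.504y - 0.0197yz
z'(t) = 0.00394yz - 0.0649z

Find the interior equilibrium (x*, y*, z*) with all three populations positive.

x* ≈ 692, y* ≈ 16.5, z* ≈ 20.4

From dz/dt = 0: 0.00394y* = 0.0649, so y* = 16.5.
From dx/dt = 0: 0.433(1 - x*/891) = 0.00587·16.5, giving x* = 891·(1 - 0.223) = 692.
From dy/dt = 0: 0.00131·692 - 0.504 = 0.0197z*, so z* = 0.403/0.0197 = 20.4.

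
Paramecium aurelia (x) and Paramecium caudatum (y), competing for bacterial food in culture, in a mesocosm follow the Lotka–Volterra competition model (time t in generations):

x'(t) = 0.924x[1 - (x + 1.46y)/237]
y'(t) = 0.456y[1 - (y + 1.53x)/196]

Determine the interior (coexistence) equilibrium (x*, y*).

Setting both brackets to zero gives the nullclines x + 1.46y = 237 and 1.53x + y = 196.
Substituting y = 196 - 1.53x into the first: x(1 - 1.46·1.53) = 237 - 1.46·196.
So x* = -49.2/-1.23 = 39.8, and then y* = 196 - 1.53·39.8 = 135.

x* ≈ 39.8, y* ≈ 135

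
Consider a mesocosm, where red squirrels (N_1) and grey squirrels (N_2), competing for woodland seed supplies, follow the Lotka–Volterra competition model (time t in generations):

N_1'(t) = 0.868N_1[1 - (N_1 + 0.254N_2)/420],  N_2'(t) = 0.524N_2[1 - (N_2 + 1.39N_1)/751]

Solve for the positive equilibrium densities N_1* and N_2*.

N_1* ≈ 354, N_2* ≈ 258

Setting both brackets to zero gives the nullclines N_1 + 0.254N_2 = 420 and 1.39N_1 + N_2 = 751.
Substituting N_2 = 751 - 1.39N_1 into the first: N_1(1 - 0.254·1.39) = 420 - 0.254·751.
So N_1* = 229/0.647 = 354, and then N_2* = 751 - 1.39·354 = 258.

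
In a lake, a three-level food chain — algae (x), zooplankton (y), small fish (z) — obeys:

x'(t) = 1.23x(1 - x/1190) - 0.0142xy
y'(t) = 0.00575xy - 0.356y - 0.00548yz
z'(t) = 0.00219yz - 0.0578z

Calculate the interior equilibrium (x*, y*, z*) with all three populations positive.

x* ≈ 827, y* ≈ 26.4, z* ≈ 803

From dz/dt = 0: 0.00219y* = 0.0578, so y* = 26.4.
From dx/dt = 0: 1.23(1 - x*/1190) = 0.0142·26.4, giving x* = 1190·(1 - 0.305) = 827.
From dy/dt = 0: 0.00575·827 - 0.356 = 0.00548z*, so z* = 4.4/0.00548 = 803.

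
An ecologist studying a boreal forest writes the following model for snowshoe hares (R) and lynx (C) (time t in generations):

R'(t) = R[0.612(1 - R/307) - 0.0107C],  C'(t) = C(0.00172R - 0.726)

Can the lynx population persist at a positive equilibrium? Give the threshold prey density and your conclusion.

The predator equation gives dC/dt > 0 only when R > 0.726/0.00172 = 422.
Without the predator, R → K = 307. Since 307 < 422, the predator cannot invade.

Threshold R = 422; K < 422, so no, the predator goes extinct.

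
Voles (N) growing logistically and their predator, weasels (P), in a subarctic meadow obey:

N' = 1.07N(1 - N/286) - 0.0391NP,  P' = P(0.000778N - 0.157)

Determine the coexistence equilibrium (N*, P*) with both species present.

From dP/dt = 0 with P > 0: 0.000778N* = 0.157, so N* = 202.
Substitute into dN/dt = 0: 1.07(1 - 202/286) = 0.0391P*.
The bracket is 0.294, giving P* = 0.315/0.0391 = 8.06.

N* ≈ 202, P* ≈ 8.06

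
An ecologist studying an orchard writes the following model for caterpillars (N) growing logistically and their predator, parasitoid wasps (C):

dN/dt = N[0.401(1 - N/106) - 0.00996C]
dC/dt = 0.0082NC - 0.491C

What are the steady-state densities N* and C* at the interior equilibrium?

From dC/dt = 0 with C > 0: 0.0082N* = 0.491, so N* = 59.9.
Substitute into dN/dt = 0: 0.401(1 - 59.9/106) = 0.00996C*.
The bracket is 0.435, giving C* = 0.174/0.00996 = 17.5.

N* ≈ 59.9, C* ≈ 17.5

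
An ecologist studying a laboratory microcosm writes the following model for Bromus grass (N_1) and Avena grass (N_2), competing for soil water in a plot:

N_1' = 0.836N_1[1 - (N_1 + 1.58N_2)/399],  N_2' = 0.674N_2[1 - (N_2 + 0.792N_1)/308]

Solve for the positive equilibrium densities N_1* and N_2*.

N_1* ≈ 349, N_2* ≈ 31.9

Setting both brackets to zero gives the nullclines N_1 + 1.58N_2 = 399 and 0.792N_1 + N_2 = 308.
Substituting N_2 = 308 - 0.792N_1 into the first: N_1(1 - 1.58·0.792) = 399 - 1.58·308.
So N_1* = -87.6/-0.251 = 349, and then N_2* = 308 - 0.792·349 = 31.9.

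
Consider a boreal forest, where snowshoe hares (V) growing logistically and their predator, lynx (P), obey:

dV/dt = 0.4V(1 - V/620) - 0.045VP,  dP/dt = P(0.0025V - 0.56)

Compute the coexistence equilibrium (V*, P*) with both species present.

V* ≈ 224, P* ≈ 5.68

From dP/dt = 0 with P > 0: 0.0025V* = 0.56, so V* = 224.
Substitute into dV/dt = 0: 0.4(1 - 224/620) = 0.045P*.
The bracket is 0.639, giving P* = 0.255/0.045 = 5.68.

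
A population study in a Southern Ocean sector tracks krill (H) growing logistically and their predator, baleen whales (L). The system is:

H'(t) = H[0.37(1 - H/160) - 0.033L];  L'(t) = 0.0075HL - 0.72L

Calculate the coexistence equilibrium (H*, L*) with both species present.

H* ≈ 96, L* ≈ 4.48

From dL/dt = 0 with L > 0: 0.0075H* = 0.72, so H* = 96.
Substitute into dH/dt = 0: 0.37(1 - 96/160) = 0.033L*.
The bracket is 0.4, giving L* = 0.148/0.033 = 4.48.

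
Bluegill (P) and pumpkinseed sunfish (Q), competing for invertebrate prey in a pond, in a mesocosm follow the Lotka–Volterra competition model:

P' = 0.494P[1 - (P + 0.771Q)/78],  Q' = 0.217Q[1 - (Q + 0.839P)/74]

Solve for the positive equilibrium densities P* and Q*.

P* ≈ 59.3, Q* ≈ 24.2

Setting both brackets to zero gives the nullclines P + 0.771Q = 78 and 0.839P + Q = 74.
Substituting Q = 74 - 0.839P into the first: P(1 - 0.771·0.839) = 78 - 0.771·74.
So P* = 20.9/0.353 = 59.3, and then Q* = 74 - 0.839·59.3 = 24.2.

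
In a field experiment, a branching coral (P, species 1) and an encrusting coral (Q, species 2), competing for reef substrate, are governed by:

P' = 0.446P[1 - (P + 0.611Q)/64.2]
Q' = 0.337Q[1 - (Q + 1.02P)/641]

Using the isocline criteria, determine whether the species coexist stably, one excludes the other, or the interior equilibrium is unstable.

Compare the nullcline intercepts: K1/α12 = 64.2/0.611 = 105 < K2 = 641; K2/α21 = 641/1.02 = 628 > K1 = 64.2.
Since the inequalities point opposite ways, species 2 can invade but species 1 cannot.

species 2 excludes species 1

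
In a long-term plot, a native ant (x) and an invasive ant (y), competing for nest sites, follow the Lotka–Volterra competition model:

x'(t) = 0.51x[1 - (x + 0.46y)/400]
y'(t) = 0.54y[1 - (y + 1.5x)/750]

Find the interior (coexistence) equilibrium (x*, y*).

Setting both brackets to zero gives the nullclines x + 0.46y = 400 and 1.5x + y = 750.
Substituting y = 750 - 1.5x into the first: x(1 - 0.46·1.5) = 400 - 0.46·750.
So x* = 55/0.31 = 177, and then y* = 750 - 1.5·177 = 484.

x* ≈ 177, y* ≈ 484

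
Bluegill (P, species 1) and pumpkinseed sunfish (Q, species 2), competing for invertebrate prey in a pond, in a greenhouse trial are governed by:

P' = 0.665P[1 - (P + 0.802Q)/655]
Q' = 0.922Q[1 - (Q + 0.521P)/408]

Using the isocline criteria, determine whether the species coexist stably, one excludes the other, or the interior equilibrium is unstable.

Compare the nullcline intercepts: K1/α12 = 655/0.802 = 817 > K2 = 408; K2/α21 = 408/0.521 = 783 > K1 = 655.
Since both inequalities hold, each species can invade when rare, so the interior equilibrium is stable.

stable coexistence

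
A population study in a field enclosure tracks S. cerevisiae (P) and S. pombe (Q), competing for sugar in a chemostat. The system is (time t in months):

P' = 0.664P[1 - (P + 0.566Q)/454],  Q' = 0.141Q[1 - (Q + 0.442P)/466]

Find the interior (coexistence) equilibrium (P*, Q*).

Setting both brackets to zero gives the nullclines P + 0.566Q = 454 and 0.442P + Q = 466.
Substituting Q = 466 - 0.442P into the first: P(1 - 0.566·0.442) = 454 - 0.566·466.
So P* = 190/0.75 = 254, and then Q* = 466 - 0.442·254 = 354.

P* ≈ 254, Q* ≈ 354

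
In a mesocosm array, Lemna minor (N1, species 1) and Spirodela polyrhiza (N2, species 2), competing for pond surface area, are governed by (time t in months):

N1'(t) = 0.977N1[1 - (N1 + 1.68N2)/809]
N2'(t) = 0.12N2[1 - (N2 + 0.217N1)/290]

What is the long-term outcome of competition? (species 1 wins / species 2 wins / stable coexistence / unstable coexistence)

stable coexistence

Compare the nullcline intercepts: K1/α12 = 809/1.68 = 482 > K2 = 290; K2/α21 = 290/0.217 = 1340 > K1 = 809.
Since both inequalities hold, each species can invade when rare, so the interior equilibrium is stable.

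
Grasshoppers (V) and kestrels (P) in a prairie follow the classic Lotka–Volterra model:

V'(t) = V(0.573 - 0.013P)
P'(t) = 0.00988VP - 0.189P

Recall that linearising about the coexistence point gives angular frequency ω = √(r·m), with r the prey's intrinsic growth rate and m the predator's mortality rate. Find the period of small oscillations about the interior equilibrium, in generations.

T ≈ 19.1 generations

Here r = 0.573 and m = 0.189, so r·m = 0.108.
ω = √0.108 = 0.329 per generation, hence T = 2π/ω ≈ 19.1 generations.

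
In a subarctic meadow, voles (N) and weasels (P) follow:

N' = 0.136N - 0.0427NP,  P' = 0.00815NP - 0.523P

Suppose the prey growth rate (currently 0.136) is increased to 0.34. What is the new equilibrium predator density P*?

At the interior fixed point, setting dN/dt = 0 with N > 0 fixes P* = (prey growth rate)/(NP coefficient) — independent of the other coefficients.
With the change, P* = 0.34/0.0427 = 7.96; it rises from 3.19.

P* ≈ 7.96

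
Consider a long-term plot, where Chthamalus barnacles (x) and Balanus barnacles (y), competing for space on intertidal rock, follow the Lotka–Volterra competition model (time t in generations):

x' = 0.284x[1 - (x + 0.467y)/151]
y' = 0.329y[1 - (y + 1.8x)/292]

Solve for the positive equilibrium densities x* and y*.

x* ≈ 91.8, y* ≈ 127

Setting both brackets to zero gives the nullclines x + 0.467y = 151 and 1.8x + y = 292.
Substituting y = 292 - 1.8x into the first: x(1 - 0.467·1.8) = 151 - 0.467·292.
So x* = 14.6/0.159 = 91.8, and then y* = 292 - 1.8·91.8 = 127.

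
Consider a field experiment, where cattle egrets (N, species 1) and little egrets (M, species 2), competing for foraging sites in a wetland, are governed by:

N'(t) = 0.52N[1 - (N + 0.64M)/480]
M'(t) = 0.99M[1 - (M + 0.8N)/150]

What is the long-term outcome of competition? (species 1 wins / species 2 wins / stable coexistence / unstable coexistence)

Compare the nullcline intercepts: K1/α12 = 480/0.64 = 750 > K2 = 150; K2/α21 = 150/0.8 = 188 < K1 = 480.
Since the inequalities point opposite ways, species 1 can invade but species 2 cannot.

species 1 excludes species 2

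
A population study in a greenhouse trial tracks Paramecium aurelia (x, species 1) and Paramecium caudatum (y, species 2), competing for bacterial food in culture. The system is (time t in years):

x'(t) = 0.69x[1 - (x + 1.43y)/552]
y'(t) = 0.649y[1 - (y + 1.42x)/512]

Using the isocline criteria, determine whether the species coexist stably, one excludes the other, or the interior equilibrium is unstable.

Compare the nullcline intercepts: K1/α12 = 552/1.43 = 386 < K2 = 512; K2/α21 = 512/1.42 = 361 < K1 = 552.
Since both are reversed, neither can invade when rare; the interior point is a saddle.

unstable coexistence (outcome depends on initial conditions)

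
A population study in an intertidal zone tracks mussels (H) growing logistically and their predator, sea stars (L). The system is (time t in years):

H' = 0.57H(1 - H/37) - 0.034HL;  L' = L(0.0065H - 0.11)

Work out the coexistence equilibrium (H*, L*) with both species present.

From dL/dt = 0 with L > 0: 0.0065H* = 0.11, so H* = 16.9.
Substitute into dH/dt = 0: 0.57(1 - 16.9/37) = 0.034L*.
The bracket is 0.543, giving L* = 0.309/0.034 = 9.1.

H* ≈ 16.9, L* ≈ 9.1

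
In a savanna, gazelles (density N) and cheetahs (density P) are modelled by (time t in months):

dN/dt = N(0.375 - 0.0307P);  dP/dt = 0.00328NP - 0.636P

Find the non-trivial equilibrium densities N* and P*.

N* ≈ 194, P* ≈ 12.2

Set dP/dt = 0 with P > 0: 0.00328N - 0.636 = 0, so N* = 0.636/0.00328 = 194.
Set dN/dt = 0 with N > 0: 0.375 - 0.0307P = 0, so P* = 0.375/0.0307 = 12.2.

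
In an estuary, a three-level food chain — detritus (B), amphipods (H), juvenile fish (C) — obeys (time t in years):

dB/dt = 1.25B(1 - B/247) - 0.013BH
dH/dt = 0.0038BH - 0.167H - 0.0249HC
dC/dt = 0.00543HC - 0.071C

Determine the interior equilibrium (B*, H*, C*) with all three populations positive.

B* ≈ 213, H* ≈ 13.1, C* ≈ 25.9

From dC/dt = 0: 0.00543H* = 0.071, so H* = 13.1.
From dB/dt = 0: 1.25(1 - B*/247) = 0.013·13.1, giving B* = 247·(1 - 0.136) = 213.
From dH/dt = 0: 0.0038·213 - 0.167 = 0.0249C*, so C* = 0.644/0.0249 = 25.9.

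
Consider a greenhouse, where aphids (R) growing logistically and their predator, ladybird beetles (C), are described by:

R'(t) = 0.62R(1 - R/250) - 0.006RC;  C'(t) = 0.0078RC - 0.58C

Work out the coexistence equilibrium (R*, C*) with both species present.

R* ≈ 74.4, C* ≈ 72.6

From dC/dt = 0 with C > 0: 0.0078R* = 0.58, so R* = 74.4.
Substitute into dR/dt = 0: 0.62(1 - 74.4/250) = 0.006C*.
The bracket is 0.703, giving C* = 0.436/0.006 = 72.6.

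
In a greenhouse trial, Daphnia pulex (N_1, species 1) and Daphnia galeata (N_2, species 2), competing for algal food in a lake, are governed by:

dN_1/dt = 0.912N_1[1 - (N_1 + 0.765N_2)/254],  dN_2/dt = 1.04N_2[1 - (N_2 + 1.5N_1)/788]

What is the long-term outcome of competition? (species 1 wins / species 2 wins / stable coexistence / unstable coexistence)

Compare the nullcline intercepts: K1/α12 = 254/0.765 = 332 < K2 = 788; K2/α21 = 788/1.5 = 525 > K1 = 254.
Since the inequalities point opposite ways, species 2 can invade but species 1 cannot.

species 2 excludes species 1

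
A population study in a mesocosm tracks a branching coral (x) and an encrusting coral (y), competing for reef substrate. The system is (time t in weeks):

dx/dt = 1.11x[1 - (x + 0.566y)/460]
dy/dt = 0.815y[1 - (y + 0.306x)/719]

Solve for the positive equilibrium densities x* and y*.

x* ≈ 64.2, y* ≈ 699

Setting both brackets to zero gives the nullclines x + 0.566y = 460 and 0.306x + y = 719.
Substituting y = 719 - 0.306x into the first: x(1 - 0.566·0.306) = 460 - 0.566·719.
So x* = 53/0.827 = 64.2, and then y* = 719 - 0.306·64.2 = 699.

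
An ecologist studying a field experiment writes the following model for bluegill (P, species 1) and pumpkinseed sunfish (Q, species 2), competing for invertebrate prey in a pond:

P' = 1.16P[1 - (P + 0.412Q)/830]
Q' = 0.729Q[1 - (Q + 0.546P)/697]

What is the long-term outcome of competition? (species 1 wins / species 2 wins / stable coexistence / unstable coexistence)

stable coexistence

Compare the nullcline intercepts: K1/α12 = 830/0.412 = 2010 > K2 = 697; K2/α21 = 697/0.546 = 1280 > K1 = 830.
Since both inequalities hold, each species can invade when rare, so the interior equilibrium is stable.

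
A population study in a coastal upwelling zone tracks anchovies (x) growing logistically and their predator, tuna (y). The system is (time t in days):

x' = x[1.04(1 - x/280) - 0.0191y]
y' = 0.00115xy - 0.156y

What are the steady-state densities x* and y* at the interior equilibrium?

From dy/dt = 0 with y > 0: 0.00115x* = 0.156, so x* = 136.
Substitute into dx/dt = 0: 1.04(1 - 136/280) = 0.0191y*.
The bracket is 0.516, giving y* = 0.536/0.0191 = 28.1.

x* ≈ 136, y* ≈ 28.1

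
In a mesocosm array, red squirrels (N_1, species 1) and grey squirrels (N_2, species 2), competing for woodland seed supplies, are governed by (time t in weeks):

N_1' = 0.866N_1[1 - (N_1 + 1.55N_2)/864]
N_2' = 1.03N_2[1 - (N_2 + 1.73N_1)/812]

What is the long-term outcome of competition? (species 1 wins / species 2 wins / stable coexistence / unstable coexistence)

unstable coexistence (outcome depends on initial conditions)

Compare the nullcline intercepts: K1/α12 = 864/1.55 = 557 < K2 = 812; K2/α21 = 812/1.73 = 469 < K1 = 864.
Since both are reversed, neither can invade when rare; the interior point is a saddle.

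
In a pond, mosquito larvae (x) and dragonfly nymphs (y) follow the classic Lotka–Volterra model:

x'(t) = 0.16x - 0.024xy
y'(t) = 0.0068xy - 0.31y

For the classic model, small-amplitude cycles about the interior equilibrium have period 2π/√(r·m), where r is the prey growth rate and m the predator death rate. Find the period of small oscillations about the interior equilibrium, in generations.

T ≈ 28.2 generations

Here r = 0.16 and m = 0.31, so r·m = 0.0496.
ω = √0.0496 = 0.223 per generation, hence T = 2π/ω ≈ 28.2 generations.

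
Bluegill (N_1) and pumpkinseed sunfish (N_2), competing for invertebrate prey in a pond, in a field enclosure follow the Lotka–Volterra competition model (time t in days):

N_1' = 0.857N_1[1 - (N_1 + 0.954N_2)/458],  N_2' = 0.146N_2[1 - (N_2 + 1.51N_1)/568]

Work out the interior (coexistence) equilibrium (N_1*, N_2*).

Setting both brackets to zero gives the nullclines N_1 + 0.954N_2 = 458 and 1.51N_1 + N_2 = 568.
Substituting N_2 = 568 - 1.51N_1 into the first: N_1(1 - 0.954·1.51) = 458 - 0.954·568.
So N_1* = -83.9/-0.441 = 190, and then N_2* = 568 - 1.51·190 = 281.

N_1* ≈ 190, N_2* ≈ 281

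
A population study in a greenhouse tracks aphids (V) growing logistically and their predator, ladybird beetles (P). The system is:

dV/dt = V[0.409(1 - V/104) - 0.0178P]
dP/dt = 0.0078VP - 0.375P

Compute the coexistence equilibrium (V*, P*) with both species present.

V* ≈ 48.1, P* ≈ 12.4

From dP/dt = 0 with P > 0: 0.0078V* = 0.375, so V* = 48.1.
Substitute into dV/dt = 0: 0.409(1 - 48.1/104) = 0.0178P*.
The bracket is 0.538, giving P* = 0.22/0.0178 = 12.4.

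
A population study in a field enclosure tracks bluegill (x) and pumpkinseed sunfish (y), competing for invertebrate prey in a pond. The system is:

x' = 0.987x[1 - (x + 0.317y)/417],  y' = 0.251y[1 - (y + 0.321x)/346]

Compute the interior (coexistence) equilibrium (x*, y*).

Setting both brackets to zero gives the nullclines x + 0.317y = 417 and 0.321x + y = 346.
Substituting y = 346 - 0.321x into the first: x(1 - 0.317·0.321) = 417 - 0.317·346.
So x* = 307/0.898 = 342, and then y* = 346 - 0.321·342 = 236.

x* ≈ 342, y* ≈ 236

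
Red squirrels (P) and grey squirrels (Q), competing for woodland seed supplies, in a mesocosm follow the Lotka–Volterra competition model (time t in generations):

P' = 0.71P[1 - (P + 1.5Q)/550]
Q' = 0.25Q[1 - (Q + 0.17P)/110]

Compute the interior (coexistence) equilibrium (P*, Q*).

Setting both brackets to zero gives the nullclines P + 1.5Q = 550 and 0.17P + Q = 110.
Substituting Q = 110 - 0.17P into the first: P(1 - 1.5·0.17) = 550 - 1.5·110.
So P* = 385/0.745 = 517, and then Q* = 110 - 0.17·517 = 22.1.

P* ≈ 517, Q* ≈ 22.1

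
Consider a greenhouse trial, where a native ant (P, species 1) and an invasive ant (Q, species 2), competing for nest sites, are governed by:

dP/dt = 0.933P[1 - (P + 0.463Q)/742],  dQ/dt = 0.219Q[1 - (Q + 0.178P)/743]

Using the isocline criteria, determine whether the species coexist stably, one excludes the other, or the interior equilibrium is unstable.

Compare the nullcline intercepts: K1/α12 = 742/0.463 = 1600 > K2 = 743; K2/α21 = 743/0.178 = 4170 > K1 = 742.
Since both inequalities hold, each species can invade when rare, so the interior equilibrium is stable.

stable coexistence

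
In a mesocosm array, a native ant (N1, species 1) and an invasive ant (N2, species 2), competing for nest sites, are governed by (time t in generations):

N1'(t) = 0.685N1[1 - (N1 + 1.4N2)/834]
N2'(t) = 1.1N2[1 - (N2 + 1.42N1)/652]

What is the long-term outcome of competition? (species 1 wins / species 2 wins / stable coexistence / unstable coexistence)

unstable coexistence (outcome depends on initial conditions)

Compare the nullcline intercepts: K1/α12 = 834/1.4 = 596 < K2 = 652; K2/α21 = 652/1.42 = 459 < K1 = 834.
Since both are reversed, neither can invade when rare; the interior point is a saddle.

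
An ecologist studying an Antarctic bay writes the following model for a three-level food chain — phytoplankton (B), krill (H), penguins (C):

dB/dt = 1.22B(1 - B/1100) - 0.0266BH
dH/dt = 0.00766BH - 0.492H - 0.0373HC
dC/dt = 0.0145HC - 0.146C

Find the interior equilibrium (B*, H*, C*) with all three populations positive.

B* ≈ 859, H* ≈ 10.1, C* ≈ 163

From dC/dt = 0: 0.0145H* = 0.146, so H* = 10.1.
From dB/dt = 0: 1.22(1 - B*/1100) = 0.0266·10.1, giving B* = 1100·(1 - 0.22) = 859.
From dH/dt = 0: 0.00766·859 - 0.492 = 0.0373C*, so C* = 6.08/0.0373 = 163.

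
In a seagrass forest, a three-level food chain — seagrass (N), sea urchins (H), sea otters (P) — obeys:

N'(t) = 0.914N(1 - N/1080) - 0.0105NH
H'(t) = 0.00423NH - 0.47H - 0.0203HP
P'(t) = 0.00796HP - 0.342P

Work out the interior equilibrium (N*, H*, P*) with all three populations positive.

N* ≈ 547, H* ≈ 43, P* ≈ 90.8

From dP/dt = 0: 0.00796H* = 0.342, so H* = 43.
From dN/dt = 0: 0.914(1 - N*/1080) = 0.0105·43, giving N* = 1080·(1 - 0.494) = 547.
From dH/dt = 0: 0.00423·547 - 0.47 = 0.0203P*, so P* = 1.84/0.0203 = 90.8.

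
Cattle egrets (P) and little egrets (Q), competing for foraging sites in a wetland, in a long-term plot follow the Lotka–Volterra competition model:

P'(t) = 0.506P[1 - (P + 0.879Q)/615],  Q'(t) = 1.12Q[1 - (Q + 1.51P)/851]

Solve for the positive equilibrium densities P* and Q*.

P* ≈ 406, Q* ≈ 237

Setting both brackets to zero gives the nullclines P + 0.879Q = 615 and 1.51P + Q = 851.
Substituting Q = 851 - 1.51P into the first: P(1 - 0.879·1.51) = 615 - 0.879·851.
So P* = -133/-0.327 = 406, and then Q* = 851 - 1.51·406 = 237.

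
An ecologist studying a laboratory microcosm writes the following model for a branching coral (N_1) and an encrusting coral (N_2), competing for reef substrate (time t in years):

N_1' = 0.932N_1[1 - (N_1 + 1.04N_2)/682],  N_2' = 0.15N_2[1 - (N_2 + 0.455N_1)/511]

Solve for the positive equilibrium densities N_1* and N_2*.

Setting both brackets to zero gives the nullclines N_1 + 1.04N_2 = 682 and 0.455N_1 + N_2 = 511.
Substituting N_2 = 511 - 0.455N_1 into the first: N_1(1 - 1.04·0.455) = 682 - 1.04·511.
So N_1* = 151/0.527 = 286, and then N_2* = 511 - 0.455·286 = 381.

N_1* ≈ 286, N_2* ≈ 381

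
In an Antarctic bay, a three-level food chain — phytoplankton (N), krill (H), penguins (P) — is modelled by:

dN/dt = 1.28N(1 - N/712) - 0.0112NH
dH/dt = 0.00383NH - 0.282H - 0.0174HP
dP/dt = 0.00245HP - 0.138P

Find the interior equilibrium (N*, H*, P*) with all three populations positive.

N* ≈ 361, H* ≈ 56.3, P* ≈ 63.3

From dP/dt = 0: 0.00245H* = 0.138, so H* = 56.3.
From dN/dt = 0: 1.28(1 - N*/712) = 0.0112·56.3, giving N* = 712·(1 - 0.493) = 361.
From dH/dt = 0: 0.00383·361 - 0.282 = 0.0174P*, so P* = 1.1/0.0174 = 63.3.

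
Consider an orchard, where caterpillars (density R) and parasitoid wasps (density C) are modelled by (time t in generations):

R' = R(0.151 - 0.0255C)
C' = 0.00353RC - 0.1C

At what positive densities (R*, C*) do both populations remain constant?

R* ≈ 28.3, C* ≈ 5.92

Set dC/dt = 0 with C > 0: 0.00353R - 0.1 = 0, so R* = 0.1/0.00353 = 28.3.
Set dR/dt = 0 with R > 0: 0.151 - 0.0255C = 0, so C* = 0.151/0.0255 = 5.92.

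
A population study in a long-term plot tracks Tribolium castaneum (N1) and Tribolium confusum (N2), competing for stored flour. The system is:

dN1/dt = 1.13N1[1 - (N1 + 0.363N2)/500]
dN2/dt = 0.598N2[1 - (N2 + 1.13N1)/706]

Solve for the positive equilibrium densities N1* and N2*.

N1* ≈ 413, N2* ≈ 239

Setting both brackets to zero gives the nullclines N1 + 0.363N2 = 500 and 1.13N1 + N2 = 706.
Substituting N2 = 706 - 1.13N1 into the first: N1(1 - 0.363·1.13) = 500 - 0.363·706.
So N1* = 244/0.59 = 413, and then N2* = 706 - 1.13·413 = 239.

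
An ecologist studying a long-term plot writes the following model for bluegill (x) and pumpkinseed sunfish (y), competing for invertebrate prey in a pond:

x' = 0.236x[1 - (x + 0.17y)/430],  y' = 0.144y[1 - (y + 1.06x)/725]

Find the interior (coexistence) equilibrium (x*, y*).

Setting both brackets to zero gives the nullclines x + 0.17y = 430 and 1.06x + y = 725.
Substituting y = 725 - 1.06x into the first: x(1 - 0.17·1.06) = 430 - 0.17·725.
So x* = 307/0.82 = 374, and then y* = 725 - 1.06·374 = 328.

x* ≈ 374, y* ≈ 328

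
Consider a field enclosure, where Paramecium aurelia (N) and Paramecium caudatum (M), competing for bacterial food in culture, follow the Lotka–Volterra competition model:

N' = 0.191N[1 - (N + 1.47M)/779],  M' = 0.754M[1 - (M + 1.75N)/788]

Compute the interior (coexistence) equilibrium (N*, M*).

Setting both brackets to zero gives the nullclines N + 1.47M = 779 and 1.75N + M = 788.
Substituting M = 788 - 1.75N into the first: N(1 - 1.47·1.75) = 779 - 1.47·788.
So N* = -379/-1.57 = 241, and then M* = 788 - 1.75·241 = 366.

N* ≈ 241, M* ≈ 366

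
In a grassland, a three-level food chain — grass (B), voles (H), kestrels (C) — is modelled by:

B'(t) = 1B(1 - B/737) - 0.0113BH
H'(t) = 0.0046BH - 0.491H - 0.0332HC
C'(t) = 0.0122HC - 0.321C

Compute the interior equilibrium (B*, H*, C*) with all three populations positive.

B* ≈ 518, H* ≈ 26.3, C* ≈ 57

From dC/dt = 0: 0.0122H* = 0.321, so H* = 26.3.
From dB/dt = 0: 1(1 - B*/737) = 0.0113·26.3, giving B* = 737·(1 - 0.297) = 518.
From dH/dt = 0: 0.0046·518 - 0.491 = 0.0332C*, so C* = 1.89/0.0332 = 57.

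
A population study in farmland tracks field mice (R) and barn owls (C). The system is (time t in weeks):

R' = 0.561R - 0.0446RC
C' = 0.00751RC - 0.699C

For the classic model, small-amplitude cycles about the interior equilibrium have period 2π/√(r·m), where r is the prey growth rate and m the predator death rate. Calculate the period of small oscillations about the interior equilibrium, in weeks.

T ≈ 10 weeks

Here r = 0.561 and m = 0.699, so r·m = 0.392.
ω = √0.392 = 0.626 per week, hence T = 2π/ω ≈ 10 weeks.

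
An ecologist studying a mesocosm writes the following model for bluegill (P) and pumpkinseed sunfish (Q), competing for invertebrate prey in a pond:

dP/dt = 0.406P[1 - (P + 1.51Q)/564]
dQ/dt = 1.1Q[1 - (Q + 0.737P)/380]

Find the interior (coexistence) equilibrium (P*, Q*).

P* ≈ 86.8, Q* ≈ 316

Setting both brackets to zero gives the nullclines P + 1.51Q = 564 and 0.737P + Q = 380.
Substituting Q = 380 - 0.737P into the first: P(1 - 1.51·0.737) = 564 - 1.51·380.
So P* = -9.8/-0.113 = 86.8, and then Q* = 380 - 0.737·86.8 = 316.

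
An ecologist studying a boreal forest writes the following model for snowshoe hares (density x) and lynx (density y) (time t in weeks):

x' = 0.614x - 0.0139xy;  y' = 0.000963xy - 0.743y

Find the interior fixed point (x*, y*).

x* ≈ 772, y* ≈ 44.2

Set dy/dt = 0 with y > 0: 0.000963x - 0.743 = 0, so x* = 0.743/0.000963 = 772.
Set dx/dt = 0 with x > 0: 0.614 - 0.0139y = 0, so y* = 0.614/0.0139 = 44.2.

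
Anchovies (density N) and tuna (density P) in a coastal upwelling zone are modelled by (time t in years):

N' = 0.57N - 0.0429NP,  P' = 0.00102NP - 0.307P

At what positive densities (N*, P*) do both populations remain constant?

N* ≈ 301, P* ≈ 13.3

Set dP/dt = 0 with P > 0: 0.00102N - 0.307 = 0, so N* = 0.307/0.00102 = 301.
Set dN/dt = 0 with N > 0: 0.57 - 0.0429P = 0, so P* = 0.57/0.0429 = 13.3.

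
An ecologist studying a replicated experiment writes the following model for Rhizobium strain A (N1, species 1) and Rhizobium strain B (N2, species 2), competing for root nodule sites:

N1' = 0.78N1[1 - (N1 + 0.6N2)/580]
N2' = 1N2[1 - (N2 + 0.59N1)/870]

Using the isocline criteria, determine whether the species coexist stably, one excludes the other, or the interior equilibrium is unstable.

stable coexistence

Compare the nullcline intercepts: K1/α12 = 580/0.6 = 967 > K2 = 870; K2/α21 = 870/0.59 = 1470 > K1 = 580.
Since both inequalities hold, each species can invade when rare, so the interior equilibrium is stable.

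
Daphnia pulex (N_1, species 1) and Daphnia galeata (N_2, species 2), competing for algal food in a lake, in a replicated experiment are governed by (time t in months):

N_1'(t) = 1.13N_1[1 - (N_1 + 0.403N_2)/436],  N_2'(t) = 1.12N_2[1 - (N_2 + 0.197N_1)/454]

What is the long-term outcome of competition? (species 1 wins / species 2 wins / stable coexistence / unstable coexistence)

stable coexistence

Compare the nullcline intercepts: K1/α12 = 436/0.403 = 1080 > K2 = 454; K2/α21 = 454/0.197 = 2300 > K1 = 436.
Since both inequalities hold, each species can invade when rare, so the interior equilibrium is stable.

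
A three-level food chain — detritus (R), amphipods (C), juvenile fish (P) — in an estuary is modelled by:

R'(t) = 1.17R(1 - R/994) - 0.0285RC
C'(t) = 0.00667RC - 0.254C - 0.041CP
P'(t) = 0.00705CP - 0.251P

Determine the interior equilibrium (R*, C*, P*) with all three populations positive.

R* ≈ 132, C* ≈ 35.6, P* ≈ 15.3

From dP/dt = 0: 0.00705C* = 0.251, so C* = 35.6.
From dR/dt = 0: 1.17(1 - R*/994) = 0.0285·35.6, giving R* = 994·(1 - 0.867) = 132.
From dC/dt = 0: 0.00667·132 - 0.254 = 0.041P*, so P* = 0.626/0.041 = 15.3.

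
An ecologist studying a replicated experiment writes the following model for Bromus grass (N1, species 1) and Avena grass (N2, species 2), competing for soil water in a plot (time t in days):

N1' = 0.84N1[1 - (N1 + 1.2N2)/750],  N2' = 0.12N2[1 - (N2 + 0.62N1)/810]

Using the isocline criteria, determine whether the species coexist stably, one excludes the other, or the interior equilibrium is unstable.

Compare the nullcline intercepts: K1/α12 = 750/1.2 = 625 < K2 = 810; K2/α21 = 810/0.62 = 1310 > K1 = 750.
Since the inequalities point opposite ways, species 2 can invade but species 1 cannot.

species 2 excludes species 1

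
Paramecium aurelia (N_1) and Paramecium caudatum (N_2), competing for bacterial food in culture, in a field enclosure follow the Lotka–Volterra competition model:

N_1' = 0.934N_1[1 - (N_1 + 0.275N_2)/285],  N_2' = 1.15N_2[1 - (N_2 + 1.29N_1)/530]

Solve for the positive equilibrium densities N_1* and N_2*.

Setting both brackets to zero gives the nullclines N_1 + 0.275N_2 = 285 and 1.29N_1 + N_2 = 530.
Substituting N_2 = 530 - 1.29N_1 into the first: N_1(1 - 0.275·1.29) = 285 - 0.275·530.
So N_1* = 139/0.645 = 216, and then N_2* = 530 - 1.29·216 = 252.

N_1* ≈ 216, N_2* ≈ 252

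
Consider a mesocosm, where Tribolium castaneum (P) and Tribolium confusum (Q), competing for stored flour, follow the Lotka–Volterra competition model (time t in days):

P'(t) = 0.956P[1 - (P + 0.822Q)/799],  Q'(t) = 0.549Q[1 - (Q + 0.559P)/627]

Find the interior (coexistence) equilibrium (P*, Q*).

P* ≈ 525, Q* ≈ 334

Setting both brackets to zero gives the nullclines P + 0.822Q = 799 and 0.559P + Q = 627.
Substituting Q = 627 - 0.559P into the first: P(1 - 0.822·0.559) = 799 - 0.822·627.
So P* = 284/0.541 = 525, and then Q* = 627 - 0.559·525 = 334.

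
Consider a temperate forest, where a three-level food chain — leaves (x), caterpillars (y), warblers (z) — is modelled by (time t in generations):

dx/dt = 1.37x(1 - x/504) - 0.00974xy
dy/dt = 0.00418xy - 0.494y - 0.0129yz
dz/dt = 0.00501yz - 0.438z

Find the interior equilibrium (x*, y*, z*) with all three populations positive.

x* ≈ 191, y* ≈ 87.4, z* ≈ 23.5

From dz/dt = 0: 0.00501y* = 0.438, so y* = 87.4.
From dx/dt = 0: 1.37(1 - x*/504) = 0.00974·87.4, giving x* = 504·(1 - 0.622) = 191.
From dy/dt = 0: 0.00418·191 - 0.494 = 0.0129z*, so z* = 0.303/0.0129 = 23.5.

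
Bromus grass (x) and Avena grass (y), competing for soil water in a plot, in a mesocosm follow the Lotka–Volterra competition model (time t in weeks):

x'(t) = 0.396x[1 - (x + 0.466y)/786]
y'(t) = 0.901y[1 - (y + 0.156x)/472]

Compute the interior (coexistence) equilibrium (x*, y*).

x* ≈ 610, y* ≈ 377

Setting both brackets to zero gives the nullclines x + 0.466y = 786 and 0.156x + y = 472.
Substituting y = 472 - 0.156x into the first: x(1 - 0.466·0.156) = 786 - 0.466·472.
So x* = 566/0.927 = 610, and then y* = 472 - 0.156·610 = 377.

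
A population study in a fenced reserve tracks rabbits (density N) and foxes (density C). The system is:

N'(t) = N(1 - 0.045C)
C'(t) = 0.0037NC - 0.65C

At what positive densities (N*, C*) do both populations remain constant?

Set dC/dt = 0 with C > 0: 0.0037N - 0.65 = 0, so N* = 0.65/0.0037 = 176.
Set dN/dt = 0 with N > 0: 1 - 0.045C = 0, so C* = 1/0.045 = 22.2.

N* ≈ 176, C* ≈ 22.2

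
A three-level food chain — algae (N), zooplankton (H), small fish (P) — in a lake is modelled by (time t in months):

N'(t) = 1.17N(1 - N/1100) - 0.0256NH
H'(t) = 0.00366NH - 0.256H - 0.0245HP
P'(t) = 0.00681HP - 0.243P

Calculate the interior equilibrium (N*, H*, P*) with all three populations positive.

From dP/dt = 0: 0.00681H* = 0.243, so H* = 35.7.
From dN/dt = 0: 1.17(1 - N*/1100) = 0.0256·35.7, giving N* = 1100·(1 - 0.781) = 241.
From dH/dt = 0: 0.00366·241 - 0.256 = 0.0245P*, so P* = 0.627/0.0245 = 25.6.

N* ≈ 241, H* ≈ 35.7, P* ≈ 25.6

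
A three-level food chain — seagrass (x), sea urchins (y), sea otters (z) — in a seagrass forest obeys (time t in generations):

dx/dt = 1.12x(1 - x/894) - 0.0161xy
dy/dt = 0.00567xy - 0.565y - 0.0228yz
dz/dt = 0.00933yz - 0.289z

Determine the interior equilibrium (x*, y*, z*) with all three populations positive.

From dz/dt = 0: 0.00933y* = 0.289, so y* = 31.
From dx/dt = 0: 1.12(1 - x*/894) = 0.0161·31, giving x* = 894·(1 - 0.445) = 496.
From dy/dt = 0: 0.00567·496 - 0.565 = 0.0228z*, so z* = 2.25/0.0228 = 98.5.

x* ≈ 496, y* ≈ 31, z* ≈ 98.5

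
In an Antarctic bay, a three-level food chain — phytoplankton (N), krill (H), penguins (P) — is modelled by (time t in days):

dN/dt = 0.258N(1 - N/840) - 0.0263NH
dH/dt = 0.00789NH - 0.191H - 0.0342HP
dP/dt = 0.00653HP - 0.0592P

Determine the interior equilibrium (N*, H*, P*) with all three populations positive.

N* ≈ 63.7, H* ≈ 9.07, P* ≈ 9.11

From dP/dt = 0: 0.00653H* = 0.0592, so H* = 9.07.
From dN/dt = 0: 0.258(1 - N*/840) = 0.0263·9.07, giving N* = 840·(1 - 0.924) = 63.7.
From dH/dt = 0: 0.00789·63.7 - 0.191 = 0.0342P*, so P* = 0.312/0.0342 = 9.11.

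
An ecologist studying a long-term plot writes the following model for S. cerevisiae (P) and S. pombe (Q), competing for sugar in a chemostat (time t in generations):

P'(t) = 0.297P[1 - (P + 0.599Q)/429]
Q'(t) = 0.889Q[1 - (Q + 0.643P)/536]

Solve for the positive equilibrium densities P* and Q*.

Setting both brackets to zero gives the nullclines P + 0.599Q = 429 and 0.643P + Q = 536.
Substituting Q = 536 - 0.643P into the first: P(1 - 0.599·0.643) = 429 - 0.599·536.
So P* = 108/0.615 = 176, and then Q* = 536 - 0.643·176 = 423.

P* ≈ 176, Q* ≈ 423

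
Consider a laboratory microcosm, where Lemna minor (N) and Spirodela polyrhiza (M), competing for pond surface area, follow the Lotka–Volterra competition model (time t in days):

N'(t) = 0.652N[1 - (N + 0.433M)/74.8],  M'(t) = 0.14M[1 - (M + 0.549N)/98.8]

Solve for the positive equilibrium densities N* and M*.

N* ≈ 42, M* ≈ 75.7

Setting both brackets to zero gives the nullclines N + 0.433M = 74.8 and 0.549N + M = 98.8.
Substituting M = 98.8 - 0.549N into the first: N(1 - 0.433·0.549) = 74.8 - 0.433·98.8.
So N* = 32/0.762 = 42, and then M* = 98.8 - 0.549·42 = 75.7.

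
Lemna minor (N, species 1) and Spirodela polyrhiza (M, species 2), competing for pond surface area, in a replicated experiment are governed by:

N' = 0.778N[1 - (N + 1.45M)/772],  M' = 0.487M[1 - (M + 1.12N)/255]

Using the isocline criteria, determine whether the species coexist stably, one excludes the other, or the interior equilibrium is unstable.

species 1 excludes species 2

Compare the nullcline intercepts: K1/α12 = 772/1.45 = 532 > K2 = 255; K2/α21 = 255/1.12 = 228 < K1 = 772.
Since the inequalities point opposite ways, species 1 can invade but species 2 cannot.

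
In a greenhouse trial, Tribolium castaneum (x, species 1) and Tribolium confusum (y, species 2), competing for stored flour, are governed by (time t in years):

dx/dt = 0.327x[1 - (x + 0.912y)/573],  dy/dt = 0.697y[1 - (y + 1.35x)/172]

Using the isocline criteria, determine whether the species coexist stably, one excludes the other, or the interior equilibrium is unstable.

species 1 excludes species 2

Compare the nullcline intercepts: K1/α12 = 573/0.912 = 628 > K2 = 172; K2/α21 = 172/1.35 = 127 < K1 = 573.
Since the inequalities point opposite ways, species 1 can invade but species 2 cannot.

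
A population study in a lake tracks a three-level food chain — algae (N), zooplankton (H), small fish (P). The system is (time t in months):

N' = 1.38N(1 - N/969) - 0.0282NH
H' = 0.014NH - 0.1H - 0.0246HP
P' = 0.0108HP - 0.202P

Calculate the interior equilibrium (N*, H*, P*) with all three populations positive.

From dP/dt = 0: 0.0108H* = 0.202, so H* = 18.7.
From dN/dt = 0: 1.38(1 - N*/969) = 0.0282·18.7, giving N* = 969·(1 - 0.382) = 599.
From dH/dt = 0: 0.014·599 - 0.1 = 0.0246P*, so P* = 8.28/0.0246 = 337.

N* ≈ 599, H* ≈ 18.7, P* ≈ 337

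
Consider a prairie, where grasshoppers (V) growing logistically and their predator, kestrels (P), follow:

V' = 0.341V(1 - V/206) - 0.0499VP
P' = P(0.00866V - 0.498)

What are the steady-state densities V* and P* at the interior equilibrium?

V* ≈ 57.5, P* ≈ 4.93

From dP/dt = 0 with P > 0: 0.00866V* = 0.498, so V* = 57.5.
Substitute into dV/dt = 0: 0.341(1 - 57.5/206) = 0.0499P*.
The bracket is 0.721, giving P* = 0.246/0.0499 = 4.93.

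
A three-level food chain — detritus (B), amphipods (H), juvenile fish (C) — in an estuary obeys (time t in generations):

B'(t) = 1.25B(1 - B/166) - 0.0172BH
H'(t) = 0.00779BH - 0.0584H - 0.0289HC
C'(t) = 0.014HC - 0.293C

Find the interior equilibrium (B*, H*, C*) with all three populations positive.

B* ≈ 118, H* ≈ 20.9, C* ≈ 29.8

From dC/dt = 0: 0.014H* = 0.293, so H* = 20.9.
From dB/dt = 0: 1.25(1 - B*/166) = 0.0172·20.9, giving B* = 166·(1 - 0.288) = 118.
From dH/dt = 0: 0.00779·118 - 0.0584 = 0.0289C*, so C* = 0.862/0.0289 = 29.8.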